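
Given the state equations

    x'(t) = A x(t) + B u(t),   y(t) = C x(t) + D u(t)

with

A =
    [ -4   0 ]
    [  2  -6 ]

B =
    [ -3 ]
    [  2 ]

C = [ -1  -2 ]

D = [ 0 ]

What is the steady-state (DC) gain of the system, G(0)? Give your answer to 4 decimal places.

G(0) = C(-A)^{-1}B + D = -C A^{-1} B + D.
det A = 24, so A^{-1} = (1/24)·adj(A) = [[-1/4, 0], [-1/12, -1/6]]
A^{-1} B = [3/4, -1/12]^T
C A^{-1} B = -7/12
G(0) = D - C A^{-1} B = 0 - (-7/12) = 7/12 ≈ 0.5833

0.5833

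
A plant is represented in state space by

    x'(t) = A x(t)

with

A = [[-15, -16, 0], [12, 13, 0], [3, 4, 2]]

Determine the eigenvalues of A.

det(sI - A) = s^3 - (tr A)s^2 + (M11 + M22 + M33)s - det A, where Mii is the 2×2 principal minor of A obtained by deleting row i and column i.
tr A = (-15) + 13 + 2 = 0; M11 = 13·2 - 0·4 = 26 - 0 = 26; M22 = (-15)·2 - 0·3 = -30 - 0 = -30; M33 = (-15)·13 - (-16)·12 = -195 - (-192) = -3; sum of minors = -7.
det A = (-15)·(13·2 - 0·4) - (-16)·(12·2 - 0·3) + 0·(12·4 - 13·3) = (-15)·26 - (-16)·24 + 0·9 = -6.
So p(s) = det(sI - A) = s^3 - 7s + 6.
Rational-root test: any integer root divides 6. Testing small divisors, s = 1 works: p(1) = 1 + 0 + (-7) + 6 = 0, so (s - 1) is a factor.
Dividing, p(s) = (s - 1)(s^2 + s - 6).
Factor s^2 + s - 6: two numbers with sum -1 and product -6 are 2 and -3, so s^2 + s - 6 = (s - 2)(s + 3).
Hence p(s) = (s - 2) (s - 1) (s + 3), with roots -3, 1, 2.
At least one eigenvalue has non-negative real part, so the system is not asymptotically stable.

-3, 1, 2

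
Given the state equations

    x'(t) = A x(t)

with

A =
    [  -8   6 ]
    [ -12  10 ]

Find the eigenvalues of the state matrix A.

det(sI - A) = s^2 - (tr A)s + det A, with tr A = (-8) + 10 = 2 and det A = (-8)·10 - 6·(-12) = -80 - (-72) = -8.
So p(s) = det(sI - A) = s^2 - 2s - 8.
Factor s^2 - 2s - 8: two numbers with sum 2 and product -8 are 4 and -2, so s^2 - 2s - 8 = (s - 4)(s + 2).
Hence p(s) = (s - 4) (s + 2), with roots -2, 4.
At least one eigenvalue has non-negative real part, so the system is not asymptotically stable.

-2, 4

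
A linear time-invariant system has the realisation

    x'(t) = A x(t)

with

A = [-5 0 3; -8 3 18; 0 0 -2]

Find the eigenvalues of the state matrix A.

det(sI - A) = s^3 - (tr A)s^2 + (M11 + M22 + M33)s - det A, where Mii is the 2×2 principal minor of A obtained by deleting row i and column i.
tr A = (-5) + 3 + (-2) = -4; M11 = 3·(-2) - 18·0 = -6 - 0 = -6; M22 = (-5)·(-2) - 3·0 = 10 - 0 = 10; M33 = (-5)·3 - 0·(-8) = -15 - 0 = -15; sum of minors = -11.
det A = (-5)·(3·(-2) - 18·0) - 0·((-8)·(-2) - 18·0) + 3·((-8)·0 - 3·0) = (-5)·(-6) - 0·16 + 3·0 = 30.
So p(s) = det(sI - A) = s^3 + 4s^2 - 11s - 30.
Rational-root test: any integer root divides -30. Testing small divisors, s = -2 works: p(-2) = -8 + 16 + 22 + (-30) = 0, so (s + 2) is a factor.
Dividing, p(s) = (s + 2)(s^2 + 2s - 15).
Factor s^2 + 2s - 15: two numbers with sum -2 and product -15 are 3 and -5, so s^2 + 2s - 15 = (s - 3)(s + 5).
Hence p(s) = (s - 3) (s + 2) (s + 5), with roots -5, -2, 3.
At least one eigenvalue has non-negative real part, so the system is not asymptotically stable.

-5, -2, 3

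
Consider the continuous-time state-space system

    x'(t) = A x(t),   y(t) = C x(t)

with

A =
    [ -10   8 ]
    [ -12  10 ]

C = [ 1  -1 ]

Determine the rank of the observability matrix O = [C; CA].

CA = [[2, -2]]
Observability matrix O = [C; CA] = [[1, -1], [2, -2]]
Every row of O is a scalar multiple of row 1 = [1, -1] (multipliers 1, 2), so the rows span a one-dimensional space.
O ≠ 0, hence rank(O) = 1.
rank(O) = 1 < n = 2, so the pair (A, C) is not completely observable.

1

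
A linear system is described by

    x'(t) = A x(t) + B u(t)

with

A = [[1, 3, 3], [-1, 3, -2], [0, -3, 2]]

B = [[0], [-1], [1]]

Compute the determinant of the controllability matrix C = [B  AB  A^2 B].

0

AB = [[0], [-5], [5]]
A^2B = [[0], [-25], [25]]
Controllability matrix C = [B  AB  A^2B] = [[0, 0, 0], [-1, -5, -25], [1, 5, 25]]
Expanding along the first row, det(C) = 0·((-5)·25 - (-25)·5) - 0·((-1)·25 - (-25)·1) + 0·((-1)·5 - (-5)·1) = 0·0 - 0·0 + 0·0 = 0
Since det(C) = 0, rank(C) < 3 and the system is not completely controllable.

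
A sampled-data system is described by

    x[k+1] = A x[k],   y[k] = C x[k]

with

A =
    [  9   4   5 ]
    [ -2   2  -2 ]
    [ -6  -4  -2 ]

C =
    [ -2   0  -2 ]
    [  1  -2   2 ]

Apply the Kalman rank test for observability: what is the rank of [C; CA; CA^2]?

2

CA = [[-6, 0, -6], [1, -8, 5]]
CA^2 = [[-18, 0, -18], [-5, -32, 11]]
Observability matrix O = [C; CA; CA^2] = [[-2, 0, -2], [1, -2, 2], [-6, 0, -6], [1, -8, 5], [-18, 0, -18], [-5, -32, 11]]
The columns c1, c2, c3 of O are linearly dependent: -2·c1 + c2 + 2·c3 = 0 (check each entry), so rank(O) ≤ 2.
The 2×2 minor from rows 1, 2, columns 1, 2 is (-2)·(-2) - 0·1 = 4 - 0 = 4 ≠ 0, so rank(O) = 2.
rank(O) = 2 < n = 3, so the pair (A, C) is not completely observable.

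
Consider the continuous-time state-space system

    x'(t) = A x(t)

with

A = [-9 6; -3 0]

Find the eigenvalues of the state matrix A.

det(sI - A) = s^2 - (tr A)s + det A, with tr A = (-9) + 0 = -9 and det A = (-9)·0 - 6·(-3) = 0 - (-18) = 18.
So p(s) = det(sI - A) = s^2 + 9s + 18.
Factor s^2 + 9s + 18: two numbers with sum -9 and product 18 are -3 and -6, so s^2 + 9s + 18 = (s + 3)(s + 6).
Hence p(s) = (s + 3) (s + 6), with roots -6, -3.
All eigenvalues have negative real part, so the system is asymptotically stable.

-6, -3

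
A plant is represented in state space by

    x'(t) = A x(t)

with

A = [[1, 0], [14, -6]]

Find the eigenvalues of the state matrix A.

det(sI - A) = s^2 - (tr A)s + det A, with tr A = 1 + (-6) = -5 and det A = 1·(-6) - 0·14 = -6 - 0 = -6.
So p(s) = det(sI - A) = s^2 + 5s - 6.
Factor s^2 + 5s - 6: two numbers with sum -5 and product -6 are 1 and -6, so s^2 + 5s - 6 = (s - 1)(s + 6).
Hence p(s) = (s - 1) (s + 6), with roots -6, 1.
At least one eigenvalue has non-negative real part, so the system is not asymptotically stable.

-6, 1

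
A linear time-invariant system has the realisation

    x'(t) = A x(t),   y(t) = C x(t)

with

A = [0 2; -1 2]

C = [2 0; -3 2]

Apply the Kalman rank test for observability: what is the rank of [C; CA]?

2

CA = [[0, 4], [-2, -2]]
Observability matrix O = [C; CA] = [[2, 0], [-3, 2], [0, 4], [-2, -2]]
Take the 2×2 submatrix of O formed by rows 1, 2: [[2, 0], [-3, 2]]. Its determinant is 2·2 - 0·(-3) = 4 - 0 = 4 ≠ 0.
So rank(O) ≥ 2; since O has 2 columns, rank(O) = 2.
rank(O) = 2 = n, so the pair (A, C) is completely observable.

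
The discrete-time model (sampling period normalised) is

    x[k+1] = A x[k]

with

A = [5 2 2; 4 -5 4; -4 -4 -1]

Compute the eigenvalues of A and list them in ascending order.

det(zI - A) = z^3 - (tr A)z^2 + (M11 + M22 + M33)z - det A, where Mii is the 2×2 principal minor of A obtained by deleting row i and column i.
tr A = 5 + (-5) + (-1) = -1; M11 = (-5)·(-1) - 4·(-4) = 5 - (-16) = 21; M22 = 5·(-1) - 2·(-4) = -5 - (-8) = 3; M33 = 5·(-5) - 2·4 = -25 - 8 = -33; sum of minors = -9.
det A = 5·((-5)·(-1) - 4·(-4)) - 2·(4·(-1) - 4·(-4)) + 2·(4·(-4) - (-5)·(-4)) = 5·21 - 2·12 + 2·(-36) = 9.
So p(z) = det(zI - A) = z^3 + z^2 - 9z - 9.
Rational-root test: any integer root divides -9. Testing small divisors, z = -1 works: p(-1) = -1 + 1 + 9 + (-9) = 0, so (z + 1) is a factor.
Dividing, p(z) = (z + 1)(z^2 - 9).
Factor z^2 - 9: two numbers with sum 0 and product -9 are 3 and -3, so z^2 - 9 = (z - 3)(z + 3).
Hence p(z) = (z - 3) (z + 1) (z + 3), with roots -3, -1, 3.

-3, -1, 3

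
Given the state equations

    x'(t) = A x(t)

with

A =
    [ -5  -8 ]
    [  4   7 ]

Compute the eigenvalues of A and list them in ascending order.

det(sI - A) = s^2 - (tr A)s + det A, with tr A = (-5) + 7 = 2 and det A = (-5)·7 - (-8)·4 = -35 - (-32) = -3.
So p(s) = det(sI - A) = s^2 - 2s - 3.
Factor s^2 - 2s - 3: two numbers with sum 2 and product -3 are 3 and -1, so s^2 - 2s - 3 = (s - 3)(s + 1).
Hence p(s) = (s - 3) (s + 1), with roots -1, 3.
At least one eigenvalue has non-negative real part, so the system is not asymptotically stable.

-1, 3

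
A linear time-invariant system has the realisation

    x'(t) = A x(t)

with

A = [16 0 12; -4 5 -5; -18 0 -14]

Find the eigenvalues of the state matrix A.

-2, 4, 5

det(sI - A) = s^3 - (tr A)s^2 + (M11 + M22 + M33)s - det A, where Mii is the 2×2 principal minor of A obtained by deleting row i and column i.
tr A = 16 + 5 + (-14) = 7; M11 = 5·(-14) - (-5)·0 = -70 - 0 = -70; M22 = 16·(-14) - 12·(-18) = -224 - (-216) = -8; M33 = 16·5 - 0·(-4) = 80 - 0 = 80; sum of minors = 2.
det A = 16·(5·(-14) - (-5)·0) - 0·((-4)·(-14) - (-5)·(-18)) + 12·((-4)·0 - 5·(-18)) = 16·(-70) - 0·(-34) + 12·90 = -40.
So p(s) = det(sI - A) = s^3 - 7s^2 + 2s + 40.
Rational-root test: any integer root divides 40. Testing small divisors, s = -2 works: p(-2) = -8 + (-28) + (-4) + 40 = 0, so (s + 2) is a factor.
Dividing, p(s) = (s + 2)(s^2 - 9s + 20).
Factor s^2 - 9s + 20: two numbers with sum 9 and product 20 are 5 and 4, so s^2 - 9s + 20 = (s - 5)(s - 4).
Hence p(s) = (s - 5) (s - 4) (s + 2), with roots -2, 4, 5.
At least one eigenvalue has non-negative real part, so the system is not asymptotically stable.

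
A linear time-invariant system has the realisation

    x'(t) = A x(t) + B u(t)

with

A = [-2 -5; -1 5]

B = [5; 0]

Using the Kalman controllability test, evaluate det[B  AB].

-25

AB = [[-10], [-5]]
Controllability matrix C = [B  AB] = [[5, -10], [0, -5]]
det(C) = 5·(-5) - (-10)·0 = -25 - 0 = -25
Since det(C) ≠ 0, rank(C) = 2 and the system is completely controllable.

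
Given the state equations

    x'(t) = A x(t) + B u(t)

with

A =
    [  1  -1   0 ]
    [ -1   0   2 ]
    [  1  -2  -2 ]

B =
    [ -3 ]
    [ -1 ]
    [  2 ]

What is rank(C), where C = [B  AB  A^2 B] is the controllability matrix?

3

AB = [[-2], [7], [-5]]
A^2B = [[-9], [-8], [-6]]
Controllability matrix C = [B  AB  A^2B] = [[-3, -2, -9], [-1, 7, -8], [2, -5, -6]]
det(C) = (-3)·(7·(-6) - (-8)·(-5)) - (-2)·((-1)·(-6) - (-8)·2) + (-9)·((-1)·(-5) - 7·2) = (-3)·(-82) - (-2)·22 + (-9)·(-9) = 371 ≠ 0, so rank(C) = 3.
rank(C) = 3 = n, so the pair (A, B) is completely controllable.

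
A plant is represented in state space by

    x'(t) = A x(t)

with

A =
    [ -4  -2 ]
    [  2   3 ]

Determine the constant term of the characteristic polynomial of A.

For a 2×2 matrix, det(sI - A) = s^2 - (tr A)s + det A.
tr A = -1, det A = -8.
So p(s) = s^2 + s - 8.
The constant term is -8.

-8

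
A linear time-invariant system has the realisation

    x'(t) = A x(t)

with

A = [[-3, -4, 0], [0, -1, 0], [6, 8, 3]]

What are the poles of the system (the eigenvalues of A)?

-3, -1, 3

det(sI - A) = s^3 - (tr A)s^2 + (M11 + M22 + M33)s - det A, where Mii is the 2×2 principal minor of A obtained by deleting row i and column i.
tr A = (-3) + (-1) + 3 = -1; M11 = (-1)·3 - 0·8 = -3 - 0 = -3; M22 = (-3)·3 - 0·6 = -9 - 0 = -9; M33 = (-3)·(-1) - (-4)·0 = 3 - 0 = 3; sum of minors = -9.
det A = (-3)·((-1)·3 - 0·8) - (-4)·(0·3 - 0·6) + 0·(0·8 - (-1)·6) = (-3)·(-3) - (-4)·0 + 0·6 = 9.
So p(s) = det(sI - A) = s^3 + s^2 - 9s - 9.
Rational-root test: any integer root divides -9. Testing small divisors, s = -1 works: p(-1) = -1 + 1 + 9 + (-9) = 0, so (s + 1) is a factor.
Dividing, p(s) = (s + 1)(s^2 - 9).
Factor s^2 - 9: two numbers with sum 0 and product -9 are 3 and -3, so s^2 - 9 = (s - 3)(s + 3).
Hence p(s) = (s - 3) (s + 1) (s + 3), with roots -3, -1, 3.
At least one eigenvalue has non-negative real part, so the system is not asymptotically stable.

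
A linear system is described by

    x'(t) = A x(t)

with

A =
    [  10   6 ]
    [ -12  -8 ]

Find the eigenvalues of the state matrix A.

-2, 4

det(sI - A) = s^2 - (tr A)s + det A, with tr A = 10 + (-8) = 2 and det A = 10·(-8) - 6·(-12) = -80 - (-72) = -8.
So p(s) = det(sI - A) = s^2 - 2s - 8.
Factor s^2 - 2s - 8: two numbers with sum 2 and product -8 are 4 and -2, so s^2 - 2s - 8 = (s - 4)(s + 2).
Hence p(s) = (s - 4) (s + 2), with roots -2, 4.
At least one eigenvalue has non-negative real part, so the system is not asymptotically stable.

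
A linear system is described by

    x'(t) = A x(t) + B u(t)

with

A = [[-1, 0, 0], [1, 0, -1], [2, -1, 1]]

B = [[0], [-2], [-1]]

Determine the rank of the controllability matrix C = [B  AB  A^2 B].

2

AB = [[0], [1], [1]]
A^2B = [[0], [-1], [0]]
Controllability matrix C = [B  AB  A^2B] = [[0, 0, 0], [-2, 1, -1], [-1, 1, 0]]
Row 1 of C is identically zero, so rank(C) ≤ 2.
The 2×2 minor from rows 2, 3, columns 1, 2 is (-2)·1 - 1·(-1) = -2 - (-1) = -1 ≠ 0, so rank(C) = 2.
rank(C) = 2 < n = 3, so the pair (A, B) is not completely controllable.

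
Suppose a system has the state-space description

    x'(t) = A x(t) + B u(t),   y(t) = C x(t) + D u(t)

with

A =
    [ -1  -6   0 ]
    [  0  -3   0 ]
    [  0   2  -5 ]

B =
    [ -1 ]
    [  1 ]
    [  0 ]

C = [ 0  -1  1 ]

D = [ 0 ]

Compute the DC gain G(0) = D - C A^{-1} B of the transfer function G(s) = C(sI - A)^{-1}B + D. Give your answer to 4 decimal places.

G(0) = C(-A)^{-1}B + D = -C A^{-1} B + D.
det A = -15, so A^{-1} = (1/-15)·adj(A) = [[-1, 2, 0], [0, -1/3, 0], [0, -2/15, -1/5]]
A^{-1} B = [3, -1/3, -2/15]^T
C A^{-1} B = 1/5
G(0) = D - C A^{-1} B = 0 - (1/5) = -1/5 ≈ -0.2000

-0.2000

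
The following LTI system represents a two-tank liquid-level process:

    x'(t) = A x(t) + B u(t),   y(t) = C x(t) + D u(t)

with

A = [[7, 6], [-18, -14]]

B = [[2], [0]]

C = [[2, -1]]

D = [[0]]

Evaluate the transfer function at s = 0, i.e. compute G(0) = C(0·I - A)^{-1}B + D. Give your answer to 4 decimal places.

G(0) = C(-A)^{-1}B + D = -C A^{-1} B + D.
det A = 10, so A^{-1} = (1/10)·adj(A) = [[-7/5, -3/5], [9/5, 7/10]]
A^{-1} B = [-14/5, 18/5]^T
C A^{-1} B = -46/5
G(0) = D - C A^{-1} B = 0 - (-46/5) = 46/5 ≈ 9.2000

9.2000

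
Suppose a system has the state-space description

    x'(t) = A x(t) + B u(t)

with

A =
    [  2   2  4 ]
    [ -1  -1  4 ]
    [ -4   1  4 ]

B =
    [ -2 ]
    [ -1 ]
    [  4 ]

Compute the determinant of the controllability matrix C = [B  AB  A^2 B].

AB = [[10], [19], [23]]
A^2B = [[150], [63], [71]]
Controllability matrix C = [B  AB  A^2B] = [[-2, 10, 150], [-1, 19, 63], [4, 23, 71]]
Expanding along the first row, det(C) = (-2)·(19·71 - 63·23) - 10·((-1)·71 - 63·4) + 150·((-1)·23 - 19·4) = (-2)·(-100) - 10·(-323) + 150·(-99) = -11420
Since det(C) ≠ 0, rank(C) = 3 and the system is completely controllable.

-11420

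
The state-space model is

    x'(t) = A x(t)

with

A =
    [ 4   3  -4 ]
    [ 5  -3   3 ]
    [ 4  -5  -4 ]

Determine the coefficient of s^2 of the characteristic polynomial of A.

Expand det(sI - A) for the 3×3 matrix.
p(s) = s^3 + 3s^2 - 256.
(Check: constant term = det(-A) = (-1)^3 det A = -256; coefficient of s^2 = -tr A = 3.)
The coefficient of s^2 is 3.

3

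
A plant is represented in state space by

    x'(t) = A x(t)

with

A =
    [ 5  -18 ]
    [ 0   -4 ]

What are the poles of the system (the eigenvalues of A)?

det(sI - A) = s^2 - (tr A)s + det A, with tr A = 5 + (-4) = 1 and det A = 5·(-4) - (-18)·0 = -20 - 0 = -20.
So p(s) = det(sI - A) = s^2 - s - 20.
Factor s^2 - s - 20: two numbers with sum 1 and product -20 are 5 and -4, so s^2 - s - 20 = (s - 5)(s + 4).
Hence p(s) = (s - 5) (s + 4), with roots -4, 5.
At least one eigenvalue has non-negative real part, so the system is not asymptotically stable.

-4, 5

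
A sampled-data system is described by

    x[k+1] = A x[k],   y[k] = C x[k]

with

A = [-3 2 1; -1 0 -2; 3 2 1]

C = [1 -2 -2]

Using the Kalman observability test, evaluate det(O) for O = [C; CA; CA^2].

-408

CA = [[-7, -2, 3]]
CA^2 = [[32, -8, 0]]
Observability matrix O = [C; CA; CA^2] = [[1, -2, -2], [-7, -2, 3], [32, -8, 0]]
Expanding along the first row, det(O) = 1·((-2)·0 - 3·(-8)) - (-2)·((-7)·0 - 3·32) + (-2)·((-7)·(-8) - (-2)·32) = 1·24 - (-2)·(-96) + (-2)·120 = -408
Since det(O) ≠ 0, rank(O) = 3 and the system is completely observable.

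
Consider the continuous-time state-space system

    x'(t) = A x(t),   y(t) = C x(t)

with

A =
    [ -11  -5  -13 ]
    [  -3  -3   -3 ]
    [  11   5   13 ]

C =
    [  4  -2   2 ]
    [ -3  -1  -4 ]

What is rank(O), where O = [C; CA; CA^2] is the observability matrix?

CA = [[-16, -4, -20], [-8, -2, -10]]
CA^2 = [[-32, -8, -40], [-16, -4, -20]]
Observability matrix O = [C; CA; CA^2] = [[4, -2, 2], [-3, -1, -4], [-16, -4, -20], [-8, -2, -10], [-32, -8, -40], [-16, -4, -20]]
The columns c1, c2, c3 of O are linearly dependent: -c1 - c2 + c3 = 0 (check each entry), so rank(O) ≤ 2.
The 2×2 minor from rows 1, 2, columns 1, 2 is 4·(-1) - (-2)·(-3) = -4 - 6 = -10 ≠ 0, so rank(O) = 2.
rank(O) = 2 < n = 3, so the pair (A, C) is not completely observable.

2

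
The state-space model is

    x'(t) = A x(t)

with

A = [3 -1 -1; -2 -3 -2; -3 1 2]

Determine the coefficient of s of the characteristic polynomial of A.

Expand det(sI - A) for the 3×3 matrix.
p(s) = s^3 - 2s^2 - 12s + 11.
(Check: constant term = det(-A) = (-1)^3 det A = 11; coefficient of s^2 = -tr A = -2.)
The coefficient of s is -12.

-12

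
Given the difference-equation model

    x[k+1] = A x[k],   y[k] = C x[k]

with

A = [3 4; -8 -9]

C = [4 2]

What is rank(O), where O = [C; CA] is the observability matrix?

CA = [[-4, -2]]
Observability matrix O = [C; CA] = [[4, 2], [-4, -2]]
Every row of O is a scalar multiple of row 1 = [4, 2] (multipliers 1, -1), so the rows span a one-dimensional space.
O ≠ 0, hence rank(O) = 1.
rank(O) = 1 < n = 2, so the pair (A, C) is not completely observable.

1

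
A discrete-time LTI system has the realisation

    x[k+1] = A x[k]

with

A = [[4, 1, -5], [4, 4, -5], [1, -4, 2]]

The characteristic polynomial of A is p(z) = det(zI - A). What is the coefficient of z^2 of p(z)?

Expand det(zI - A) for the 3×3 matrix.
p(z) = z^3 - 10z^2 + 13z - 39.
(Check: constant term = det(-A) = (-1)^3 det A = -39; coefficient of z^2 = -tr A = -10.)
The coefficient of z^2 is -10.

-10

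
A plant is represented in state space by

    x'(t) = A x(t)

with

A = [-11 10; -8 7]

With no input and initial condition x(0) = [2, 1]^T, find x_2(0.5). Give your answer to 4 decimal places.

-0.9271

det(sI - A) = s^2 - (tr A)s + det A, with tr A = (-11) + 7 = -4 and det A = (-11)·7 - 10·(-8) = -77 - (-80) = 3.
So p(s) = det(sI - A) = s^2 + 4s + 3.
Factor s^2 + 4s + 3: two numbers with sum -4 and product 3 are -1 and -3, so s^2 + 4s + 3 = (s + 1)(s + 3).
Hence p(s) = (s + 1) (s + 3), with roots -3, -1.
The eigenvalues -3, -1 are distinct and real, so A is diagonalisable and x(t) = e^{At} x(0) = V diag(e^{λ_i t}) V^{-1} x(0), where the columns of V are the eigenvectors.
λ = -3: A - (-3)I = [[-8, 10], [-8, 10]]. Row 1 gives (-8)·v1 + 10·v2 = 0, so take v_1 = [5, 4]^T.
λ = -1: A - (-1)I = [[-10, 10], [-8, 8]]. Row 1 gives (-10)·v1 + 10·v2 = 0, so take v_2 = [1, 1]^T.
V = [v_1 v_2] = [[5, 1], [4, 1]] has det V = 1, so V^{-1} = adj(V)/det V = [[1, -1], [-4, 5]].
Modal coordinates z(0) = V^{-1} x(0): 1·2 + (-1)·1 = 1; (-4)·2 + 5·1 = -3; so z(0) = [1, -3]^T.
x_2(t) = Σ_i (v_i)_2 · z_i(0) · e^{λ_i t} (row 2 of V times the modal terms).
x_2(0.5) = 4·1·e^{-3·0.5} + 1·(-3)·e^{-1·0.5} = 4·0.223130 + (-3)·0.606531 = -0.9271.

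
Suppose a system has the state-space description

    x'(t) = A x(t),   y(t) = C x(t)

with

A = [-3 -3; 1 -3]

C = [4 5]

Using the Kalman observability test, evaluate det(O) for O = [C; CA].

-73

CA = [[-7, -27]]
Observability matrix O = [C; CA] = [[4, 5], [-7, -27]]
det(O) = 4·(-27) - 5·(-7) = -108 - (-35) = -73
Since det(O) ≠ 0, rank(O) = 2 and the system is completely observable.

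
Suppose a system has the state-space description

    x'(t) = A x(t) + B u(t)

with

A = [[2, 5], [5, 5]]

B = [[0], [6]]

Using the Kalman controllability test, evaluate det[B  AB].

-180

AB = [[30], [30]]
Controllability matrix C = [B  AB] = [[0, 30], [6, 30]]
det(C) = 0·30 - 30·6 = 0 - 180 = -180
Since det(C) ≠ 0, rank(C) = 2 and the system is completely controllable.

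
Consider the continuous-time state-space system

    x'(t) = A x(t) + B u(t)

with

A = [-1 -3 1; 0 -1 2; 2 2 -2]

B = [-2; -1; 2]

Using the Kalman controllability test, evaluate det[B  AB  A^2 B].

18

AB = [[7], [5], [-10]]
A^2B = [[-32], [-25], [44]]
Controllability matrix C = [B  AB  A^2B] = [[-2, 7, -32], [-1, 5, -25], [2, -10, 44]]
Expanding along the first row, det(C) = (-2)·(5·44 - (-25)·(-10)) - 7·((-1)·44 - (-25)·2) + (-32)·((-1)·(-10) - 5·2) = (-2)·(-30) - 7·6 + (-32)·0 = 18
Since det(C) ≠ 0, rank(C) = 3 and the system is completely controllable.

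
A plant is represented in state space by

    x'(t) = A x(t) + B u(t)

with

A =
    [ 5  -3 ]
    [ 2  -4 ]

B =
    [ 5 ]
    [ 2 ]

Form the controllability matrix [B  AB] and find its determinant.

-28

AB = [[19], [2]]
Controllability matrix C = [B  AB] = [[5, 19], [2, 2]]
det(C) = 5·2 - 19·2 = 10 - 38 = -28
Since det(C) ≠ 0, rank(C) = 2 and the system is completely controllable.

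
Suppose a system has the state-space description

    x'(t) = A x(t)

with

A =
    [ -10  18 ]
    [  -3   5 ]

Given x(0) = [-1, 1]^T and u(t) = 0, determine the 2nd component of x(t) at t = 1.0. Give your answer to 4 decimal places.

det(sI - A) = s^2 - (tr A)s + det A, with tr A = (-10) + 5 = -5 and det A = (-10)·5 - 18·(-3) = -50 - (-54) = 4.
So p(s) = det(sI - A) = s^2 + 5s + 4.
Factor s^2 + 5s + 4: two numbers with sum -5 and product 4 are -1 and -4, so s^2 + 5s + 4 = (s + 1)(s + 4).
Hence p(s) = (s + 1) (s + 4), with roots -4, -1.
The eigenvalues -4, -1 are distinct and real, so A is diagonalisable and x(t) = e^{At} x(0) = V diag(e^{λ_i t}) V^{-1} x(0), where the columns of V are the eigenvectors.
λ = -4: A - (-4)I = [[-6, 18], [-3, 9]]. Row 1 gives (-6)·v1 + 18·v2 = 0, so take v_1 = [3, 1]^T.
λ = -1: A - (-1)I = [[-9, 18], [-3, 6]]. Row 1 gives (-9)·v1 + 18·v2 = 0, so take v_2 = [2, 1]^T.
V = [v_1 v_2] = [[3, 2], [1, 1]] has det V = 1, so V^{-1} = adj(V)/det V = [[1, -2], [-1, 3]].
Modal coordinates z(0) = V^{-1} x(0): 1·(-1) + (-2)·1 = -3; (-1)·(-1) + 3·1 = 4; so z(0) = [-3, 4]^T.
x_2(t) = Σ_i (v_i)_2 · z_i(0) · e^{λ_i t} (row 2 of V times the modal terms).
x_2(1.0) = 1·(-3)·e^{-4·1.0} + 1·4·e^{-1·1.0} = (-3)·0.018316 + 4·0.367879 = 1.4166.

1.4166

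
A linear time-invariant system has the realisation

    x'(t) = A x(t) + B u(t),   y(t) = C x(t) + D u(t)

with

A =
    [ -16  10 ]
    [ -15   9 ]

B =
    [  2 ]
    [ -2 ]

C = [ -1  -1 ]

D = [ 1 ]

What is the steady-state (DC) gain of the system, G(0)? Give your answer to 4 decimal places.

G(0) = C(-A)^{-1}B + D = -C A^{-1} B + D.
det A = 6, so A^{-1} = (1/6)·adj(A) = [[3/2, -5/3], [5/2, -8/3]]
A^{-1} B = [19/3, 31/3]^T
C A^{-1} B = -50/3
G(0) = D - C A^{-1} B = 1 - (-50/3) = 53/3 ≈ 17.6667

17.6667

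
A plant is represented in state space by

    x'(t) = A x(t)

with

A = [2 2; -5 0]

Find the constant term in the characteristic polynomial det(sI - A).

10

For a 2×2 matrix, det(sI - A) = s^2 - (tr A)s + det A.
tr A = 2, det A = 10.
So p(s) = s^2 - 2s + 10.
The constant term is 10.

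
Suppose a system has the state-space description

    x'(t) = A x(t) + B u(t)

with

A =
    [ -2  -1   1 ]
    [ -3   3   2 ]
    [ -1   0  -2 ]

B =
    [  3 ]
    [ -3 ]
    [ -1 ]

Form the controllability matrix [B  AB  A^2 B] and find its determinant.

AB = [[-4], [-20], [-1]]
A^2B = [[27], [-50], [6]]
Controllability matrix C = [B  AB  A^2B] = [[3, -4, 27], [-3, -20, -50], [-1, -1, 6]]
Expanding along the first row, det(C) = 3·((-20)·6 - (-50)·(-1)) - (-4)·((-3)·6 - (-50)·(-1)) + 27·((-3)·(-1) - (-20)·(-1)) = 3·(-170) - (-4)·(-68) + 27·(-17) = -1241
Since det(C) ≠ 0, rank(C) = 3 and the system is completely controllable.

-1241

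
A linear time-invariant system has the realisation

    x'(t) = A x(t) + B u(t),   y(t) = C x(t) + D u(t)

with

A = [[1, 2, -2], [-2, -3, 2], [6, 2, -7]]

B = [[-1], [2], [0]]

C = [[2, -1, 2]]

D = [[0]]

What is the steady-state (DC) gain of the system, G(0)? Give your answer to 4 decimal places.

0.4000

G(0) = C(-A)^{-1}B + D = -C A^{-1} B + D.
det A = -15, so A^{-1} = (1/-15)·adj(A) = [[-17/15, -2/3, 2/15], [2/15, -1/3, -2/15], [-14/15, -2/3, -1/15]]
A^{-1} B = [-1/5, -4/5, -2/5]^T
C A^{-1} B = -2/5
G(0) = D - C A^{-1} B = 0 - (-2/5) = 2/5 ≈ 0.4000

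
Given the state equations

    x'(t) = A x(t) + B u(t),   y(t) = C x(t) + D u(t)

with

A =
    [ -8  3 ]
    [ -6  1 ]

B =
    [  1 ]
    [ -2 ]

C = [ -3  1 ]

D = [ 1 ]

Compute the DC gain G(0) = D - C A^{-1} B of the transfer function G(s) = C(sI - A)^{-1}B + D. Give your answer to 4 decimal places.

0.9000

G(0) = C(-A)^{-1}B + D = -C A^{-1} B + D.
det A = 10, so A^{-1} = (1/10)·adj(A) = [[1/10, -3/10], [3/5, -4/5]]
A^{-1} B = [7/10, 11/5]^T
C A^{-1} B = 1/10
G(0) = D - C A^{-1} B = 1 - (1/10) = 9/10 ≈ 0.9000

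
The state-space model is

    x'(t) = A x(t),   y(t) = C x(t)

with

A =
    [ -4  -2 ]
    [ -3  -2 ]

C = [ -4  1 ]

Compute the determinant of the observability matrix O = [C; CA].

CA = [[13, 6]]
Observability matrix O = [C; CA] = [[-4, 1], [13, 6]]
det(O) = (-4)·6 - 1·13 = -24 - 13 = -37
Since det(O) ≠ 0, rank(O) = 2 and the system is completely observable.

-37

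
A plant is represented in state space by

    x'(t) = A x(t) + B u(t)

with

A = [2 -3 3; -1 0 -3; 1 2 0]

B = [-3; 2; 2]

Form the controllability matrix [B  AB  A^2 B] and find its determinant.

-279

AB = [[-6], [-3], [1]]
A^2B = [[0], [3], [-12]]
Controllability matrix C = [B  AB  A^2B] = [[-3, -6, 0], [2, -3, 3], [2, 1, -12]]
Expanding along the first row, det(C) = (-3)·((-3)·(-12) - 3·1) - (-6)·(2·(-12) - 3·2) + 0·(2·1 - (-3)·2) = (-3)·33 - (-6)·(-30) + 0·8 = -279
Since det(C) ≠ 0, rank(C) = 3 and the system is completely controllable.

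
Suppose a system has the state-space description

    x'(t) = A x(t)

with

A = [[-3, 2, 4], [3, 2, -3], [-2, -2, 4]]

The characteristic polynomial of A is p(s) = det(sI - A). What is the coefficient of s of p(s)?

Expand det(sI - A) for the 3×3 matrix.
p(s) = s^3 - 3s^2 - 14s + 26.
(Check: constant term = det(-A) = (-1)^3 det A = 26; coefficient of s^2 = -tr A = -3.)
The coefficient of s is -14.

-14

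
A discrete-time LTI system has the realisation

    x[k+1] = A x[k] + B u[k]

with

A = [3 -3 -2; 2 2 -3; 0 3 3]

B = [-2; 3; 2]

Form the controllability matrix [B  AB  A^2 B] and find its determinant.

-1102

AB = [[-19], [-4], [15]]
A^2B = [[-75], [-91], [33]]
Controllability matrix C = [B  AB  A^2B] = [[-2, -19, -75], [3, -4, -91], [2, 15, 33]]
Expanding along the first row, det(C) = (-2)·((-4)·33 - (-91)·15) - (-19)·(3·33 - (-91)·2) + (-75)·(3·15 - (-4)·2) = (-2)·1233 - (-19)·281 + (-75)·53 = -1102
Since det(C) ≠ 0, rank(C) = 3 and the system is completely controllable.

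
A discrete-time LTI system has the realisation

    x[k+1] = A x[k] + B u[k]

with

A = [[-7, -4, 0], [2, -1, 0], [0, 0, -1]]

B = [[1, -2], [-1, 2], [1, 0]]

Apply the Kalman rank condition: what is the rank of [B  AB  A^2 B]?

AB = [[-3, 6], [3, -6], [-1, 0]]
A^2B = [[9, -18], [-9, 18], [1, 0]]
Controllability matrix C = [B  AB  A^2B] = [[1, -2, -3, 6, 9, -18], [-1, 2, 3, -6, -9, 18], [1, 0, -1, 0, 1, 0]]
The rows r1, r2, r3 of C are linearly dependent: r1 + r2 = 0 (check each entry), so rank(C) ≤ 2.
The 2×2 minor from rows 1, 3, columns 1, 2 is 1·0 - (-2)·1 = 0 - (-2) = 2 ≠ 0, so rank(C) = 2.
rank(C) = 2 < n = 3, so the pair (A, B) is not completely controllable.

2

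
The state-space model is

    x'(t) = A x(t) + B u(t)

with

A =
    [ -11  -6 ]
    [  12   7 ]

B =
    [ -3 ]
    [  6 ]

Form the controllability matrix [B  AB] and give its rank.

1

AB = [[-3], [6]]
Controllability matrix C = [B  AB] = [[-3, -3], [6, 6]]
Every column of C is a scalar multiple of column 1 = [-3, 6] (multipliers 1, 1), so the columns span a one-dimensional space.
C ≠ 0, hence rank(C) = 1.
rank(C) = 1 < n = 2, so the pair (A, B) is not completely controllable.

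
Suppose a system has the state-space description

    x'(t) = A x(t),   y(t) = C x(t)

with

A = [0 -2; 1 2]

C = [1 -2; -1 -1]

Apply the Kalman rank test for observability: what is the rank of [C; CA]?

CA = [[-2, -6], [-1, 0]]
Observability matrix O = [C; CA] = [[1, -2], [-1, -1], [-2, -6], [-1, 0]]
Take the 2×2 submatrix of O formed by rows 1, 2: [[1, -2], [-1, -1]]. Its determinant is 1·(-1) - (-2)·(-1) = -1 - 2 = -3 ≠ 0.
So rank(O) ≥ 2; since O has 2 columns, rank(O) = 2.
rank(O) = 2 = n, so the pair (A, C) is completely observable.

2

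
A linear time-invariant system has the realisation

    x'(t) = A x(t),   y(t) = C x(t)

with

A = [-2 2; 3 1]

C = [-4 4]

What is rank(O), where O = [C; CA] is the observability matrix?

2

CA = [[20, -4]]
Observability matrix O = [C; CA] = [[-4, 4], [20, -4]]
det(O) = (-4)·(-4) - 4·20 = 16 - 80 = -64 ≠ 0, so rank(O) = 2.
rank(O) = 2 = n, so the pair (A, C) is completely observable.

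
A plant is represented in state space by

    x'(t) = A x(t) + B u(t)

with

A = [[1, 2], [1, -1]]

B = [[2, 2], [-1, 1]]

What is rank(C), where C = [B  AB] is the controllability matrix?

AB = [[0, 4], [3, 1]]
Controllability matrix C = [B  AB] = [[2, 2, 0, 4], [-1, 1, 3, 1]]
Take the 2×2 submatrix of C formed by columns 1, 2: [[2, 2], [-1, 1]]. Its determinant is 2·1 - 2·(-1) = 2 - (-2) = 4 ≠ 0.
So rank(C) ≥ 2; since C has 2 rows, rank(C) = 2.
rank(C) = 2 = n, so the pair (A, B) is completely controllable.

2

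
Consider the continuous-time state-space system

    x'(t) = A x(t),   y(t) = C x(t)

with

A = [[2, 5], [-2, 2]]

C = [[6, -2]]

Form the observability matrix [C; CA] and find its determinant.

188

CA = [[16, 26]]
Observability matrix O = [C; CA] = [[6, -2], [16, 26]]
det(O) = 6·26 - (-2)·16 = 156 - (-32) = 188
Since det(O) ≠ 0, rank(O) = 2 and the system is completely observable.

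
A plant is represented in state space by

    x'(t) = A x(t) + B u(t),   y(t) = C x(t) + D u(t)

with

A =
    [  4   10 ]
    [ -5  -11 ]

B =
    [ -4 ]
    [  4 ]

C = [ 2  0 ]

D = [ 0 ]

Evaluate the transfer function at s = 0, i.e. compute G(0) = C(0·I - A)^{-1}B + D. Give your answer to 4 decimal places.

-1.3333

G(0) = C(-A)^{-1}B + D = -C A^{-1} B + D.
det A = 6, so A^{-1} = (1/6)·adj(A) = [[-11/6, -5/3], [5/6, 2/3]]
A^{-1} B = [2/3, -2/3]^T
C A^{-1} B = 4/3
G(0) = D - C A^{-1} B = 0 - (4/3) = -4/3 ≈ -1.3333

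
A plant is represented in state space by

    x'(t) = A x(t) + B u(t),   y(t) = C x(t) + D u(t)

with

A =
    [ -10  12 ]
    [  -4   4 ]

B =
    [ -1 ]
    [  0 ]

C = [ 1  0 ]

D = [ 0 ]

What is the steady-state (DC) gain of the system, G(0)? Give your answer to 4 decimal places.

0.5000

G(0) = C(-A)^{-1}B + D = -C A^{-1} B + D.
det A = 8, so A^{-1} = (1/8)·adj(A) = [[1/2, -3/2], [1/2, -5/4]]
A^{-1} B = [-1/2, -1/2]^T
C A^{-1} B = -1/2
G(0) = D - C A^{-1} B = 0 - (-1/2) = 1/2 ≈ 0.5000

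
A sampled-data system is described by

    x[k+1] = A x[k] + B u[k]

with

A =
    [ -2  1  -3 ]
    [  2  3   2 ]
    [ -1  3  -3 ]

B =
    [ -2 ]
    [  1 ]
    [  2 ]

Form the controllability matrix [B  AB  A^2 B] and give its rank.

3

AB = [[-1], [3], [-1]]
A^2B = [[8], [5], [13]]
Controllability matrix C = [B  AB  A^2B] = [[-2, -1, 8], [1, 3, 5], [2, -1, 13]]
det(C) = (-2)·(3·13 - 5·(-1)) - (-1)·(1·13 - 5·2) + 8·(1·(-1) - 3·2) = (-2)·44 - (-1)·3 + 8·(-7) = -141 ≠ 0, so rank(C) = 3.
rank(C) = 3 = n, so the pair (A, B) is completely controllable.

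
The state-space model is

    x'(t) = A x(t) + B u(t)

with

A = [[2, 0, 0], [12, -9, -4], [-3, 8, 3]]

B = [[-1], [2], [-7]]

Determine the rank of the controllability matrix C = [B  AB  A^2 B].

2

AB = [[-2], [-2], [-2]]
A^2B = [[-4], [2], [-16]]
Controllability matrix C = [B  AB  A^2B] = [[-1, -2, -4], [2, -2, 2], [-7, -2, -16]]
The rows r1, r2, r3 of C are linearly dependent: -3·r1 + 2·r2 + r3 = 0 (check each entry), so rank(C) ≤ 2.
The 2×2 minor from rows 1, 2, columns 1, 2 is (-1)·(-2) - (-2)·2 = 2 - (-4) = 6 ≠ 0, so rank(C) = 2.
rank(C) = 2 < n = 3, so the pair (A, B) is not completely controllable.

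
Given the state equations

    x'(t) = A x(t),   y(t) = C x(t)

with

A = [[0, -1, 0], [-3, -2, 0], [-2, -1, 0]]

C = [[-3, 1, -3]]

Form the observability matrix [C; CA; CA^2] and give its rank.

CA = [[3, 4, 0]]
CA^2 = [[-12, -11, 0]]
Observability matrix O = [C; CA; CA^2] = [[-3, 1, -3], [3, 4, 0], [-12, -11, 0]]
det(O) = (-3)·(4·0 - 0·(-11)) - 1·(3·0 - 0·(-12)) + (-3)·(3·(-11) - 4·(-12)) = (-3)·0 - 1·0 + (-3)·15 = -45 ≠ 0, so rank(O) = 3.
rank(O) = 3 = n, so the pair (A, C) is completely observable.

3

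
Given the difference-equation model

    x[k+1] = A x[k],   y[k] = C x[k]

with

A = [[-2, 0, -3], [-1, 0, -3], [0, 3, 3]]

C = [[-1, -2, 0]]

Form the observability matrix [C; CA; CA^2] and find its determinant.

507

CA = [[4, 0, 9]]
CA^2 = [[-8, 27, 15]]
Observability matrix O = [C; CA; CA^2] = [[-1, -2, 0], [4, 0, 9], [-8, 27, 15]]
Expanding along the first row, det(O) = (-1)·(0·15 - 9·27) - (-2)·(4·15 - 9·(-8)) + 0·(4·27 - 0·(-8)) = (-1)·(-243) - (-2)·132 + 0·108 = 507
Since det(O) ≠ 0, rank(O) = 3 and the system is completely observable.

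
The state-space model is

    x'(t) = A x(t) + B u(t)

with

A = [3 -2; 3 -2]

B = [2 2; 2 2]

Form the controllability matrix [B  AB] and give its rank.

1

AB = [[2, 2], [2, 2]]
Controllability matrix C = [B  AB] = [[2, 2, 2, 2], [2, 2, 2, 2]]
Every column of C is a scalar multiple of column 1 = [2, 2] (multipliers 1, 1, 1, 1), so the columns span a one-dimensional space.
C ≠ 0, hence rank(C) = 1.
rank(C) = 1 < n = 2, so the pair (A, B) is not completely controllable.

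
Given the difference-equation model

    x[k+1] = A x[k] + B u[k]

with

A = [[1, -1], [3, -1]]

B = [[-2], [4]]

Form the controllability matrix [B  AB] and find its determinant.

AB = [[-6], [-10]]
Controllability matrix C = [B  AB] = [[-2, -6], [4, -10]]
det(C) = (-2)·(-10) - (-6)·4 = 20 - (-24) = 44
Since det(C) ≠ 0, rank(C) = 2 and the system is completely controllable.

44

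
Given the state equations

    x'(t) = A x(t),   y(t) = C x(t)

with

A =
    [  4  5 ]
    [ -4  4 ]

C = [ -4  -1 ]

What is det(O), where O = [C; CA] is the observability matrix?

CA = [[-12, -24]]
Observability matrix O = [C; CA] = [[-4, -1], [-12, -24]]
det(O) = (-4)·(-24) - (-1)·(-12) = 96 - 12 = 84
Since det(O) ≠ 0, rank(O) = 2 and the system is completely observable.

84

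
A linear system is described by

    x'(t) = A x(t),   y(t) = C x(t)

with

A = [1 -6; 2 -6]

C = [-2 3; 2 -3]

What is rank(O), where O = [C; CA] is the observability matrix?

CA = [[4, -6], [-4, 6]]
Observability matrix O = [C; CA] = [[-2, 3], [2, -3], [4, -6], [-4, 6]]
Every row of O is a scalar multiple of row 1 = [-2, 3] (multipliers 1, -1, -2, 2), so the rows span a one-dimensional space.
O ≠ 0, hence rank(O) = 1.
rank(O) = 1 < n = 2, so the pair (A, C) is not completely observable.

1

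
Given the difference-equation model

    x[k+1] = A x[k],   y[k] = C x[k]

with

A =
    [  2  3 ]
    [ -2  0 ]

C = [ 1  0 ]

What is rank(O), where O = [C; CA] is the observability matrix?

2

CA = [[2, 3]]
Observability matrix O = [C; CA] = [[1, 0], [2, 3]]
det(O) = 1·3 - 0·2 = 3 - 0 = 3 ≠ 0, so rank(O) = 2.
rank(O) = 2 = n, so the pair (A, C) is completely observable.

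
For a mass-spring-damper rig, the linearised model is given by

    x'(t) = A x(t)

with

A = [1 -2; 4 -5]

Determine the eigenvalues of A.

det(sI - A) = s^2 - (tr A)s + det A, with tr A = 1 + (-5) = -4 and det A = 1·(-5) - (-2)·4 = -5 - (-8) = 3.
So p(s) = det(sI - A) = s^2 + 4s + 3.
Factor s^2 + 4s + 3: two numbers with sum -4 and product 3 are -1 and -3, so s^2 + 4s + 3 = (s + 1)(s + 3).
Hence p(s) = (s + 1) (s + 3), with roots -3, -1.
All eigenvalues have negative real part, so the system is asymptotically stable.

-3, -1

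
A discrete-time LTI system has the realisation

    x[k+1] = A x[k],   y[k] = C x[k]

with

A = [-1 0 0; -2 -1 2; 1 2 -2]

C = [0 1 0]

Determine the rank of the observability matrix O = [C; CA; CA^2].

2

CA = [[-2, -1, 2]]
CA^2 = [[6, 5, -6]]
Observability matrix O = [C; CA; CA^2] = [[0, 1, 0], [-2, -1, 2], [6, 5, -6]]
The columns c1, c2, c3 of O are linearly dependent: c1 + c3 = 0 (check each entry), so rank(O) ≤ 2.
The 2×2 minor from rows 1, 2, columns 1, 2 is 0·(-1) - 1·(-2) = 0 - (-2) = 2 ≠ 0, so rank(O) = 2.
rank(O) = 2 < n = 3, so the pair (A, C) is not completely observable.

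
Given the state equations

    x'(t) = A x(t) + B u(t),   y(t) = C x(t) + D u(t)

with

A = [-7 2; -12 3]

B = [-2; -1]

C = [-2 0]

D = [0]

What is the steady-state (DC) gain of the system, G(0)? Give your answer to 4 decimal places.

-2.6667

G(0) = C(-A)^{-1}B + D = -C A^{-1} B + D.
det A = 3, so A^{-1} = (1/3)·adj(A) = [[1, -2/3], [4, -7/3]]
A^{-1} B = [-4/3, -17/3]^T
C A^{-1} B = 8/3
G(0) = D - C A^{-1} B = 0 - (8/3) = -8/3 ≈ -2.6667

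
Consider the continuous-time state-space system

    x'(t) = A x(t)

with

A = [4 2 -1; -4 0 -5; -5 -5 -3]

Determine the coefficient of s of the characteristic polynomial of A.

-34

Expand det(sI - A) for the 3×3 matrix.
p(s) = s^3 - s^2 - 34s + 94.
(Check: constant term = det(-A) = (-1)^3 det A = 94; coefficient of s^2 = -tr A = -1.)
The coefficient of s is -34.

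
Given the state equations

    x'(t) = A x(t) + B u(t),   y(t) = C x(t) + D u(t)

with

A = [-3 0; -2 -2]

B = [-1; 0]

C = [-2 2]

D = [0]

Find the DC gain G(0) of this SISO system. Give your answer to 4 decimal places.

G(0) = C(-A)^{-1}B + D = -C A^{-1} B + D.
det A = 6, so A^{-1} = (1/6)·adj(A) = [[-1/3, 0], [1/3, -1/2]]
A^{-1} B = [1/3, -1/3]^T
C A^{-1} B = -4/3
G(0) = D - C A^{-1} B = 0 - (-4/3) = 4/3 ≈ 1.3333

1.3333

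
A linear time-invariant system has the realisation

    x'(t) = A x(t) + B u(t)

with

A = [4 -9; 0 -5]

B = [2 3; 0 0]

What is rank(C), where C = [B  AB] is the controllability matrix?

AB = [[8, 12], [0, 0]]
Controllability matrix C = [B  AB] = [[2, 3, 8, 12], [0, 0, 0, 0]]
Every column of C is a scalar multiple of column 1 = [2, 0] (multipliers 1, 3/2, 4, 6), so the columns span a one-dimensional space.
C ≠ 0, hence rank(C) = 1.
rank(C) = 1 < n = 2, so the pair (A, B) is not completely controllable.

1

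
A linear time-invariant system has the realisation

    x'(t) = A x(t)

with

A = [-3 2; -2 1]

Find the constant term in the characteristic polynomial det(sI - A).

For a 2×2 matrix, det(sI - A) = s^2 - (tr A)s + det A.
tr A = -2, det A = 1.
So p(s) = s^2 + 2s + 1.
The constant term is 1.

1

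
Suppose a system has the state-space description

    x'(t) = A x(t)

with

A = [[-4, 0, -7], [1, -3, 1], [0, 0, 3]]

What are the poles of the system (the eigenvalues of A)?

-4, -3, 3

det(sI - A) = s^3 - (tr A)s^2 + (M11 + M22 + M33)s - det A, where Mii is the 2×2 principal minor of A obtained by deleting row i and column i.
tr A = (-4) + (-3) + 3 = -4; M11 = (-3)·3 - 1·0 = -9 - 0 = -9; M22 = (-4)·3 - (-7)·0 = -12 - 0 = -12; M33 = (-4)·(-3) - 0·1 = 12 - 0 = 12; sum of minors = -9.
det A = (-4)·((-3)·3 - 1·0) - 0·(1·3 - 1·0) + (-7)·(1·0 - (-3)·0) = (-4)·(-9) - 0·3 + (-7)·0 = 36.
So p(s) = det(sI - A) = s^3 + 4s^2 - 9s - 36.
Rational-root test: any integer root divides -36. Testing small divisors, s = -3 works: p(-3) = -27 + 36 + 27 + (-36) = 0, so (s + 3) is a factor.
Dividing, p(s) = (s + 3)(s^2 + s - 12).
Factor s^2 + s - 12: two numbers with sum -1 and product -12 are 3 and -4, so s^2 + s - 12 = (s - 3)(s + 4).
Hence p(s) = (s - 3) (s + 3) (s + 4), with roots -4, -3, 3.
At least one eigenvalue has non-negative real part, so the system is not asymptotically stable.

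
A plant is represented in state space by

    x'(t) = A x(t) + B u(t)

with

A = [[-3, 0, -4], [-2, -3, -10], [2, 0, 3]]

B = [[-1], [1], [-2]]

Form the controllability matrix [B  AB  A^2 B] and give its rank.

2

AB = [[11], [19], [-8]]
A^2B = [[-1], [1], [-2]]
Controllability matrix C = [B  AB  A^2B] = [[-1, 11, -1], [1, 19, 1], [-2, -8, -2]]
The rows r1, r2, r3 of C are linearly dependent: -r1 + r2 + r3 = 0 (check each entry), so rank(C) ≤ 2.
The 2×2 minor from rows 1, 2, columns 1, 2 is (-1)·19 - 11·1 = -19 - 11 = -30 ≠ 0, so rank(C) = 2.
rank(C) = 2 < n = 3, so the pair (A, B) is not completely controllable.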